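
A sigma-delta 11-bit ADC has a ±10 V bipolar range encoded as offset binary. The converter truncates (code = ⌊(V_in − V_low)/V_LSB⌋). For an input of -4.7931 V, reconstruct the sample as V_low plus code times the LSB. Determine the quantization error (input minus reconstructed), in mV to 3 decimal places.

1.822 mV

LSB = 20/2^11 = 9.766 mV.
Scaled input = 533.1866 LSBs, so code = 533.
Code 533 maps back to (−10) + 533×0.00976562 V = -4.7949219 V.
Difference: 0.00182187 V → 1.822 mV.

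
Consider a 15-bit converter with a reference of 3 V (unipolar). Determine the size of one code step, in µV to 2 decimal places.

Full-scale span = 3 V.
LSB = 3 / 2^15 = 3 / 32768 = 9.15527e-05 V = 91.55 µV.

91.55 µV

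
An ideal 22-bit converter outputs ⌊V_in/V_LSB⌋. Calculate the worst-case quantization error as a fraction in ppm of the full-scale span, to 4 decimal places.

0.2384 ppm

Truncating → worst-case error = 1 LSB = V_FS/2^22, so 1e+06/4194304 = 0.238419 ppm of full scale.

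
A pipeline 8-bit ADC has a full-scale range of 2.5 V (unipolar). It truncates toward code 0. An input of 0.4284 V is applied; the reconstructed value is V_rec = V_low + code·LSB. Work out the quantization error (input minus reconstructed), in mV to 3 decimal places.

8.478 mV

Step size: 2.5 V ÷ 2^8 = 9.766 mV.
Scaled input = 43.8682 LSBs, so code = 43.
V_rec = 0 + 43·0.00976562 = 0.41992188 V.
Error = 0.4284 − 0.41992188 = 0.00847812 V = 8.478 mV.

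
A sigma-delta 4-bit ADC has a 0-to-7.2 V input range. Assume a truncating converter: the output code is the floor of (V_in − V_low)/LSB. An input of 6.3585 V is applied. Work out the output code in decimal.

LSB = 7.2 V / 16 = 450.000 mV.
(6.3585 − 0) / 0.45 = 14.130 LSBs.
So the output code is 14.

code 14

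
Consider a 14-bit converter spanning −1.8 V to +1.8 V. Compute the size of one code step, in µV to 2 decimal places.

Full-scale span = 3.6 V.
LSB = 3.6 / 2^14 = 3.6 / 16384 = 0.000219727 V = 219.73 µV.

219.73 µV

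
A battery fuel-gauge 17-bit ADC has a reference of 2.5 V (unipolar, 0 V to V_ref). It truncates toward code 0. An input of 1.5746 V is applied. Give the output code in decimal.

Full-scale span = 2.5 V; LSB = 2.5/2^17 = 19.07 µV.
Input sits at 82554.388 steps above V_low.
⌊·⌋(82554.388) = 82554.

code 82554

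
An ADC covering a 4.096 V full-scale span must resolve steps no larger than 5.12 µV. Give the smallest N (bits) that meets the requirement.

Number of steps required ≥ 4.096 V / 5.12 µV = 800000.00.
Need 2^N ≥ 800000.00; 2^19 = 524288, 2^20 = 1048576.
Minimum N = 20.

20 bits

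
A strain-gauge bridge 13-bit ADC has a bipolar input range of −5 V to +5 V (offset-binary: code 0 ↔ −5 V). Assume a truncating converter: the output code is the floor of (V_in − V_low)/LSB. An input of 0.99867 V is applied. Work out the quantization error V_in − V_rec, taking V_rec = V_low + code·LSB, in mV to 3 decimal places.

0.135 mV

One LSB is 10 V / 8192 = 1.221 mV.
(V_in − V_low)/LSB = (0.99867 − (−5))/0.0012207 = 4914.1105 → code 4914 (floor).
V_rec = (−5) + 4914·0.0012207 = 0.99853516 V.
V_in − V_rec = 0.000134844 V = 0.135 mV.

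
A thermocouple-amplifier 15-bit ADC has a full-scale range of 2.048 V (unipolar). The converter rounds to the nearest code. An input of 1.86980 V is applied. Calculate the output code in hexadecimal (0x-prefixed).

code 0x74DD (decimal 29917)

Full-scale span = 2.048 V; LSB = 2.048/2^15 = 62.50 µV.
(V_in − V_low)/LSB = (1.86980 − 0) / 6.25e-05 = 29916.800.
So the output code is 29917.
In hexadecimal (0x-prefixed): 0x74DD.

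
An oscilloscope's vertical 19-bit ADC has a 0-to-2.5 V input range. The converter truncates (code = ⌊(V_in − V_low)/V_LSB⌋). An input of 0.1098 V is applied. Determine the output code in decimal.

code 23026

LSB = 2.5 V / 524288 = 4.77 µV.
Input sits at 23026.729 steps above V_low.
So the output code is 23026.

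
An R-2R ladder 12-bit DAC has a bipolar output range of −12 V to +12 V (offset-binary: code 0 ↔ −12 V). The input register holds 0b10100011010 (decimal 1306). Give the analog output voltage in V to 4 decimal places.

LSB = 24 V / 2^12 = 5.859 mV.
Code 0b10100011010 = 1306 decimal.
V_out = (−12) + 1306 × 0.00585938 V = -4.34766 V.

-4.3477 V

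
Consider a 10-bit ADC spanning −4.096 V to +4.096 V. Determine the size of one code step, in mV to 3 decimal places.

Full-scale span = 8.192 V.
LSB = 8.192 / 2^10 = 8.192 / 1024 = 0.008 V = 8.000 mV.

8.000 mV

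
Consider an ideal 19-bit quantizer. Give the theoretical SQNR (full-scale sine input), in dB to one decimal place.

SNR ≈ 6.02·N + 1.76 dB = 6.02·19 + 1.76 = 116.14 dB.

116.1 dB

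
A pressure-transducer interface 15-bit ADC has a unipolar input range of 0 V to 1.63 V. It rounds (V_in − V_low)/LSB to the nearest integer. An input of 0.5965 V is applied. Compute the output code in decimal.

code 11991

LSB = 1.63 V / 32768 = 49.74 µV.
Input sits at 11991.480 steps above V_low.
round(11991.480) = 11991.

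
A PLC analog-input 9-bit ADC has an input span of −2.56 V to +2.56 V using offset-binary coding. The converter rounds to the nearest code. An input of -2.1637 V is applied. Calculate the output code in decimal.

code 40

With 512 levels over 5.12 V, one step is 10.000 mV.
(-2.1637 − (−2.56)) / 0.01 = 39.630 LSBs.
Round → code 40.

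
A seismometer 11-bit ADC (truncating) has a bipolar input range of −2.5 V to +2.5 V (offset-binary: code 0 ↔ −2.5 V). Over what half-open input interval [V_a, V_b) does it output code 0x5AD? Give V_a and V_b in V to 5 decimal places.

LSB = 5/2^11 = 2.441 mV.
Code 0x5AD = 1453 decimal.
V_a = V_low + 1453·LSB = 1.04736 V; V_b = V_low + 1454·LSB = 1.0498 V.

[1.04736 V, 1.04980 V)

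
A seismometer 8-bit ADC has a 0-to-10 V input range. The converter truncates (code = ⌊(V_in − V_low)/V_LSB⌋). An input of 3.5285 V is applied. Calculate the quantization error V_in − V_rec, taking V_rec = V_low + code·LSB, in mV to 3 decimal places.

One LSB is 10 V / 256 = 39.062 mV.
Scaled input = 90.3296 LSBs, so code = 90.
Code 90 maps back to 0 + 90×0.0390625 V = 3.515625 V.
V_in − V_rec = 0.012875 V = 12.875 mV.

12.875 mV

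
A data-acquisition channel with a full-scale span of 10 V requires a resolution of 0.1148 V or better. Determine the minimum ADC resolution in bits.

Number of steps required ≥ 10 V / 0.1148 V = 87.11.
Need 2^N ≥ 87.11; 2^6 = 64, 2^7 = 128.
Minimum N = 7.

7 bits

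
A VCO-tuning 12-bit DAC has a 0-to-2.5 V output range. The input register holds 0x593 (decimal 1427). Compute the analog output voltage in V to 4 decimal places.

0.8710 V

LSB = 2.5 V / 2^12 = 0.610 mV.
Code 0x593 = 1427 decimal.
V_out = 0 + 1427 × 0.000610352 V = 0.870972 V.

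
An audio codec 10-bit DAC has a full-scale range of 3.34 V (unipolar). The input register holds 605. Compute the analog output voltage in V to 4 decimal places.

LSB = 3.34 V / 2^10 = 3.262 mV.
V_out = 0 + 605 × 0.00326172 V = 1.97334 V.

1.9733 V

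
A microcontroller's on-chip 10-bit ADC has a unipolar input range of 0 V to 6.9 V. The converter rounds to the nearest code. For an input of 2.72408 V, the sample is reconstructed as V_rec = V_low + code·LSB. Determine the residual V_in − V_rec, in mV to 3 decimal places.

One LSB is 6.9 V / 1024 = 6.738 mV.
Scaled input = 404.2693 LSBs, so code = 404.
Reconstructed: 2.7222656 V.
Difference: 0.00181438 V → 1.814 mV.

1.814 mV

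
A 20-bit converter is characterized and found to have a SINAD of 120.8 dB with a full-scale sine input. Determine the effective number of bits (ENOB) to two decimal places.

19.77 bits

ENOB = (SINAD − 1.76) / 6.02 = (120.8 − 1.76)/6.02 = 19.774.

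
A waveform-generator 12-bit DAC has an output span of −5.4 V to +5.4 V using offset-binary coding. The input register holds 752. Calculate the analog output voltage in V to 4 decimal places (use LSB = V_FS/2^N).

-3.4172 V

LSB = 10.8 V / 2^12 = 2.637 mV.
V_out = (−5.4) + 752 × 0.00263672 V = -3.41719 V.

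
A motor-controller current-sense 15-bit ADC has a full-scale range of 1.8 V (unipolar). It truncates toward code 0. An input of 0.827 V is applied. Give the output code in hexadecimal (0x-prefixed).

code 0x3ACF (decimal 15055)

LSB = 1.8 V / 32768 = 54.93 µV.
Input sits at 15055.076 steps above V_low.
So the output code is 15055.
In hexadecimal (0x-prefixed): 0x3ACF.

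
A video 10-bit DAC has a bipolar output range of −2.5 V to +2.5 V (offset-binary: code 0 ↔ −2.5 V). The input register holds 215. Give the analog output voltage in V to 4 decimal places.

-1.4502 V

LSB = 5 V / 2^10 = 4.883 mV.
V_out = (−2.5) + 215 × 0.00488281 V = -1.4502 V.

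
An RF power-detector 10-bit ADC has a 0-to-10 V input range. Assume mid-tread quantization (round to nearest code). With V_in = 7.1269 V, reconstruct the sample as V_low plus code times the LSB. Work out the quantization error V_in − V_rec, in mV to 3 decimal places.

Step size: 10 V ÷ 2^10 = 9.766 mV.
Scaled input = 729.7946 LSBs, so code = 730.
Code 730 maps back to 0 + 730×0.00976562 V = 7.1289062 V.
Difference: -0.00200625 V → -2.006 mV.

-2.006 mV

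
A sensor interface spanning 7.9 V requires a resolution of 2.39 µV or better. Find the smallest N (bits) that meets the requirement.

Number of steps required ≥ 7.9 V / 2.39 µV = 3305439.33.
Need 2^N ≥ 3305439.33; 2^21 = 2097152, 2^22 = 4194304.
Minimum N = 22.

22 bits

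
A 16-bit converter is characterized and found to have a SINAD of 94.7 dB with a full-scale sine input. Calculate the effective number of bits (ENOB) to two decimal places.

15.44 bits

ENOB = (SINAD − 1.76) / 6.02 = (94.7 − 1.76)/6.02 = 15.439.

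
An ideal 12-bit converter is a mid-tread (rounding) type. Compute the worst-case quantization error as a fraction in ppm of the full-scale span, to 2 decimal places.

122.07 ppm

Rounding → worst-case error = ½ LSB = V_FS/2^13, so 1e+06/8192 = 122.07 ppm of full scale.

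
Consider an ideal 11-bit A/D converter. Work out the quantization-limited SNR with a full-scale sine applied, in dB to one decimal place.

68.0 dB

SNR ≈ 6.02·N + 1.76 dB = 6.02·11 + 1.76 = 67.98 dB.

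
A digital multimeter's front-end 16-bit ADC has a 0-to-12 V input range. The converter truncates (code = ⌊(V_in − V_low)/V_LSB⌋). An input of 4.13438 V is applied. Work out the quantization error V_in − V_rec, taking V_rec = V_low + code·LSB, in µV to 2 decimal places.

41.62 µV

Step size: 12 V ÷ 2^16 = 183.11 µV.
Scaled input = 22579.2273 LSBs, so code = 22579.
Reconstructed: 4.1343384 V.
Difference: 4.16211e-05 V → 41.62 µV.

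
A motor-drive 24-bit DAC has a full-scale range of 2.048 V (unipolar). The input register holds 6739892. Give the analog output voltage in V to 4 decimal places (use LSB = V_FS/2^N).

0.8227 V

LSB = 2.048 V / 2^24 = 0.12 µV.
V_out = 0 + 6739892 × 1.2207e-07 V = 0.822741 V.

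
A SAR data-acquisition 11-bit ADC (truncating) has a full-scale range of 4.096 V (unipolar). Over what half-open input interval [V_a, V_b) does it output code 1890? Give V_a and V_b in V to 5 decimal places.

LSB = 4.096/2^11 = 2.000 mV.
V_a = V_low + 1890·LSB = 3.78 V; V_b = V_low + 1891·LSB = 3.782 V.

[3.78000 V, 3.78200 V)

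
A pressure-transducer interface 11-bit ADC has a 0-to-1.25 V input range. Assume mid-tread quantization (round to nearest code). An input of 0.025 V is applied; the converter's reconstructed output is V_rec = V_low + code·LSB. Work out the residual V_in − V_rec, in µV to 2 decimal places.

Step size: 1.25 V ÷ 2^11 = 0.610 mV.
(0.025 − 0)/0.000610352 = 40.9600; round gives code 41.
Code 41 maps back to 0 + 41×0.000610352 V = 0.025024414 V.
Error = 0.025 − 0.025024414 = -2.44141e-05 V = -24.41 µV.

-24.41 µV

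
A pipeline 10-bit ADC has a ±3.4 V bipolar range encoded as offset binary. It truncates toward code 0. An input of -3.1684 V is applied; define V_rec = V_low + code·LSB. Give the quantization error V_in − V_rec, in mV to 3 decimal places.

5.819 mV

LSB = 6.8/2^10 = 6.641 mV.
(-3.1684 − (−3.4))/0.00664062 = 34.8762; ⌊·⌋ gives code 34.
Code 34 maps back to (−3.4) + 34×0.00664062 V = -3.1742188 V.
Error = -3.1684 − (−3.1742188) = 0.00581875 V = 5.819 mV.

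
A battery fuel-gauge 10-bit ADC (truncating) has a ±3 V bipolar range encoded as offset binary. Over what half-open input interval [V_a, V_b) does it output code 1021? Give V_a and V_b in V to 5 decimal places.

LSB = 6/2^10 = 5.859 mV.
V_a = V_low + 1021·LSB = 2.98242 V; V_b = V_low + 1022·LSB = 2.98828 V.

[2.98242 V, 2.98828 V)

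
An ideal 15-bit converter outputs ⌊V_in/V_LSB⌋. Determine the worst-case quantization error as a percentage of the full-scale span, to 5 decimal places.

Truncating → worst-case error = 1 LSB = V_FS/2^15, so 100/32768 = 0.00305176 % of full scale.

0.00305 %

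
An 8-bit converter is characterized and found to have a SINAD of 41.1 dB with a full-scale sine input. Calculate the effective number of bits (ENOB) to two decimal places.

6.53 bits

ENOB = (SINAD − 1.76) / 6.02 = (41.1 − 1.76)/6.02 = 6.535.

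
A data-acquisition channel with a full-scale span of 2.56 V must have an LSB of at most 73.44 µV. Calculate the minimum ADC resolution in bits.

Number of steps required ≥ 2.56 V / 73.44 µV = 34858.39.
Need 2^N ≥ 34858.39; 2^15 = 32768, 2^16 = 65536.
Minimum N = 16.

16 bits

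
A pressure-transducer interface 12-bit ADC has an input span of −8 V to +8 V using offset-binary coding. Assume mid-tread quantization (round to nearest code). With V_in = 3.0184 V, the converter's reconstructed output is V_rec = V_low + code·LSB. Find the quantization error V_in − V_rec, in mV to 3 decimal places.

LSB = 16/2^12 = 3.906 mV.
(3.0184 − (−8))/0.00390625 = 2820.7104; round gives code 2821.
V_rec = (−8) + 2821·0.00390625 = 3.0195312 V.
Error = 3.0184 − 3.0195312 = -0.00113125 V = -1.131 mV.

-1.131 mV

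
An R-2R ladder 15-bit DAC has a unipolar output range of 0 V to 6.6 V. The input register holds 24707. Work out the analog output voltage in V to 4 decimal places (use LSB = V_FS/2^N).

4.9764 V

LSB = 6.6 V / 2^15 = 201.42 µV.
V_out = 0 + 24707 × 0.000201416 V = 4.97639 V.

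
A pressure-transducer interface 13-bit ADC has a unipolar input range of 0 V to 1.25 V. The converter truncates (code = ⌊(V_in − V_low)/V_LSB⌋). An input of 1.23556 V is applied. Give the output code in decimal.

code 8097

Full-scale span = 1.25 V; LSB = 1.25/2^13 = 152.59 µV.
(V_in − V_low)/LSB = (1.23556 − 0) / 0.000152588 = 8097.366.
Floor → code 8097.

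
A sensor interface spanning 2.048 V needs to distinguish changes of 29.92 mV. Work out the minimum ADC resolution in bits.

Number of steps required ≥ 2.048 V / 29.92 mV = 68.45.
Need 2^N ≥ 68.45; 2^6 = 64, 2^7 = 128.
Minimum N = 7.

7 bits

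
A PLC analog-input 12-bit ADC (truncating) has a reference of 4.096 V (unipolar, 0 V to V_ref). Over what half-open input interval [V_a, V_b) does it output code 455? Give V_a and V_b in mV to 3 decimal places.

[455.000 mV, 456.000 mV)

LSB = 4.096/2^12 = 1.000 mV.
V_a = V_low + 455·LSB = 0.455 V; V_b = V_low + 456·LSB = 0.456 V.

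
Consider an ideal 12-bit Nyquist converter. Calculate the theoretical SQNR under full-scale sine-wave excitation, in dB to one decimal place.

74.0 dB

SNR ≈ 6.02·N + 1.76 dB = 6.02·12 + 1.76 = 74.00 dB.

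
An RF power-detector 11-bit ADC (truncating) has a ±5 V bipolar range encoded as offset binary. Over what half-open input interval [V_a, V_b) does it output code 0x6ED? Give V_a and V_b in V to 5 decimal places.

LSB = 10/2^11 = 4.883 mV.
Code 0x6ED = 1773 decimal.
V_a = V_low + 1773·LSB = 3.65723 V; V_b = V_low + 1774·LSB = 3.66211 V.

[3.65723 V, 3.66211 V)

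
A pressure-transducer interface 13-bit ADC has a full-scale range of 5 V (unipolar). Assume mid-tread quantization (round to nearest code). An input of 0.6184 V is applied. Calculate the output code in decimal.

Full-scale span = 5 V; LSB = 5/2^13 = 0.610 mV.
Input sits at 1013.187 steps above V_low.
round(1013.187) = 1013.

code 1013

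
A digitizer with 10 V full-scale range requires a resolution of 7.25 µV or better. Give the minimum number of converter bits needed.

21 bits

Number of steps required ≥ 10 V / 7.25 µV = 1379310.34.
Need 2^N ≥ 1379310.34; 2^20 = 1048576, 2^21 = 2097152.
Minimum N = 21.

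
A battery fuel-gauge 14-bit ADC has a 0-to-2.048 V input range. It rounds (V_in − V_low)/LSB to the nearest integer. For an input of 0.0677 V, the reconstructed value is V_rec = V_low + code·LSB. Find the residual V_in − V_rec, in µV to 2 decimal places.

-50.00 µV

One LSB is 2.048 V / 16384 = 125.00 µV.
(0.0677 − 0)/0.000125 = 541.6000; round gives code 542.
Code 542 maps back to 0 + 542×0.000125 V = 0.06775 V.
V_in − V_rec = -5e-05 V = -50.00 µV.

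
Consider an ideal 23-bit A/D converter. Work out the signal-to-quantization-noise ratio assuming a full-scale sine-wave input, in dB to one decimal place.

140.2 dB

SNR ≈ 6.02·N + 1.76 dB = 6.02·23 + 1.76 = 140.22 dB.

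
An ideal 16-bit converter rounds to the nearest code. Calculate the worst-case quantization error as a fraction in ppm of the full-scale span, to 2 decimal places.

Rounding → worst-case error = ½ LSB = V_FS/2^17, so 1e+06/131072 = 7.62939 ppm of full scale.

7.63 ppm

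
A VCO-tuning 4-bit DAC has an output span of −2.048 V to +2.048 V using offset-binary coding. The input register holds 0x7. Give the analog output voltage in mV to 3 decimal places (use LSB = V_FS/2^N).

LSB = 4.096 V / 2^4 = 256.000 mV.
Code 0x7 = 7 decimal.
V_out = (−2.048) + 7 × 0.256 V = -0.256 V.
= -256.000 mV.

-256.000 mV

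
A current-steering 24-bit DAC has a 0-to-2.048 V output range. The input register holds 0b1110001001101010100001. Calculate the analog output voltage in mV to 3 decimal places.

452.832 mV

LSB = 2.048 V / 2^24 = 0.12 µV.
Code 0b1110001001101010100001 = 3709601 decimal.
V_out = 0 + 3709601 × 1.2207e-07 V = 0.452832 V.
= 452.832 mV.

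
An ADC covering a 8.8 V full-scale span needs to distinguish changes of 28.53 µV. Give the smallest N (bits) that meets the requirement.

Number of steps required ≥ 8.8 V / 28.53 µV = 308447.25.
Need 2^N ≥ 308447.25; 2^18 = 262144, 2^19 = 524288.
Minimum N = 19.

19 bits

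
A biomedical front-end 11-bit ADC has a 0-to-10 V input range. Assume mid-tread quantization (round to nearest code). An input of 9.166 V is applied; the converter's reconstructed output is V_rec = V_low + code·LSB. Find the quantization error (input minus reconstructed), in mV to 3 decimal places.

0.961 mV

Step size: 10 V ÷ 2^11 = 4.883 mV.
(9.166 − 0)/0.00488281 = 1877.1968; round gives code 1877.
Code 1877 maps back to 0 + 1877×0.00488281 V = 9.1650391 V.
Error = 9.166 − 9.1650391 = 0.000960937 V = 0.961 mV.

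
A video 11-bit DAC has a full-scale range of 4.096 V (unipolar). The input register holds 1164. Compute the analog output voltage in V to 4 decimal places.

2.3280 V

LSB = 4.096 V / 2^11 = 2.000 mV.
V_out = 0 + 1164 × 0.002 V = 2.328 V.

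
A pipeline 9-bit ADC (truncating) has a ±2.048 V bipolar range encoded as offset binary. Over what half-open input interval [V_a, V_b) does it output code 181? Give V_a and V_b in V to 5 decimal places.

LSB = 4.096/2^9 = 8.000 mV.
V_a = V_low + 181·LSB = -0.6 V; V_b = V_low + 182·LSB = -0.592 V.

[-0.60000 V, -0.59200 V)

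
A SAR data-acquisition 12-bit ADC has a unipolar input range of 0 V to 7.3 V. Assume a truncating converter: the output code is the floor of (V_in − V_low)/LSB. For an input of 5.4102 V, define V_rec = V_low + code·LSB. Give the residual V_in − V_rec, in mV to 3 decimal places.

1.142 mV

Step size: 7.3 V ÷ 2^12 = 1.782 mV.
(5.4102 − 0)/0.00178223 = 3035.6410; ⌊·⌋ gives code 3035.
Code 3035 maps back to 0 + 3035×0.00178223 V = 5.4090576 V.
Difference: 0.00114238 V → 1.142 mV.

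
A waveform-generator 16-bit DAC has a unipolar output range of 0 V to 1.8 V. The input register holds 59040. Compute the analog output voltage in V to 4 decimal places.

1.6216 V

LSB = 1.8 V / 2^16 = 27.47 µV.
V_out = 0 + 59040 × 2.74658e-05 V = 1.62158 V.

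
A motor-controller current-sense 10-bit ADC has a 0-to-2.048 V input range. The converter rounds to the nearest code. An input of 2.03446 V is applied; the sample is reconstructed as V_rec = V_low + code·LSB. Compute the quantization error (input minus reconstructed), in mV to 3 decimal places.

0.460 mV

Step size: 2.048 V ÷ 2^10 = 2.000 mV.
Scaled input = 1017.2300 LSBs, so code = 1017.
V_rec = 0 + 1017·0.002 = 2.034 V.
Error = 2.03446 − 2.034 = 0.00046 V = 0.460 mV.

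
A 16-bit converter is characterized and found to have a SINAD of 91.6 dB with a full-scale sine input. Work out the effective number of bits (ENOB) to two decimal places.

ENOB = (SINAD − 1.76) / 6.02 = (91.6 − 1.76)/6.02 = 14.924.

14.92 bits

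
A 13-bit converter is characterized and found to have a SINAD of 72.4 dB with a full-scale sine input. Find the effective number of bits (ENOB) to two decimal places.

ENOB = (SINAD − 1.76) / 6.02 = (72.4 − 1.76)/6.02 = 11.734.

11.73 bits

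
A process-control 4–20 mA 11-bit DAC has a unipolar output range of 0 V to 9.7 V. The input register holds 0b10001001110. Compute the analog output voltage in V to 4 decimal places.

5.2194 V

LSB = 9.7 V / 2^11 = 4.736 mV.
Code 0b10001001110 = 1102 decimal.
V_out = 0 + 1102 × 0.00473633 V = 5.21943 V.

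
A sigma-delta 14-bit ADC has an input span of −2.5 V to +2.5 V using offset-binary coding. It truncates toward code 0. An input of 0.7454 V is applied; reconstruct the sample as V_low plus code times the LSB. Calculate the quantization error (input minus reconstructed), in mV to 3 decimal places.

One LSB is 5 V / 16384 = 305.18 µV.
(V_in − V_low)/LSB = (0.7454 − (−2.5))/0.000305176 = 10634.5267 → code 10634 (floor).
V_rec = (−2.5) + 10634·0.000305176 = 0.74523926 V.
V_in − V_rec = 0.000160742 V = 0.161 mV.

0.161 mV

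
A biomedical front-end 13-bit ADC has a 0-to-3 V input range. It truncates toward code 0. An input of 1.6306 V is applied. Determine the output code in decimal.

code 4452

With 8192 levels over 3 V, one step is 366.21 µV.
Input sits at 4452.625 steps above V_low.
Floor → code 4452.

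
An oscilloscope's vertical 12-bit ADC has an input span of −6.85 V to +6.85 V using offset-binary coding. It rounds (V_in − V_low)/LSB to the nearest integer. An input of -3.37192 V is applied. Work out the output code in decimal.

LSB = 13.7 V / 4096 = 3.345 mV.
(V_in − V_low)/LSB = (-3.37192 − (−6.85)) / 0.00334473 = 1039.870.
Round → code 1040.

code 1040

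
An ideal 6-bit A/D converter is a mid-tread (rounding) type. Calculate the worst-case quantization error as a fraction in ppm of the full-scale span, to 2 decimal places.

7812.50 ppm

Rounding → worst-case error = ½ LSB = V_FS/2^7, so 1e+06/128 = 7812.5 ppm of full scale.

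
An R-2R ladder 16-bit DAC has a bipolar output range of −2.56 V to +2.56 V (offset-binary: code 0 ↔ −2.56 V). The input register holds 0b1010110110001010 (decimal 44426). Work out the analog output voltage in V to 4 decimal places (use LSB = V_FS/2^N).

0.9108 V

LSB = 5.12 V / 2^16 = 78.12 µV.
Code 0b1010110110001010 = 44426 decimal.
V_out = (−2.56) + 44426 × 7.8125e-05 V = 0.910781 V.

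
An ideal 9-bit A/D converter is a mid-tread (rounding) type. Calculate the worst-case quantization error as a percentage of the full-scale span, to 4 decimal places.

Rounding → worst-case error = ½ LSB = V_FS/2^10, so 100/1024 = 0.0976562 % of full scale.

0.0977 %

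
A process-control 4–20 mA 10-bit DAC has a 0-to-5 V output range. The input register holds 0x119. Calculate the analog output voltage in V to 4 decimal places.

LSB = 5 V / 2^10 = 4.883 mV.
Code 0x119 = 281 decimal.
V_out = 0 + 281 × 0.00488281 V = 1.37207 V.

1.3721 V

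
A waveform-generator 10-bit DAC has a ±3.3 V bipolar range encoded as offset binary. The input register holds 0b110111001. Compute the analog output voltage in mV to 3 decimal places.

LSB = 6.6 V / 2^10 = 6.445 mV.
Code 0b110111001 = 441 decimal.
V_out = (−3.3) + 441 × 0.00644531 V = -0.457617 V.
= -457.617 mV.

-457.617 mV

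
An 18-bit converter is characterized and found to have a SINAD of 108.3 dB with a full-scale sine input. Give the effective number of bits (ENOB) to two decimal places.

17.70 bits

ENOB = (SINAD − 1.76) / 6.02 = (108.3 − 1.76)/6.02 = 17.698.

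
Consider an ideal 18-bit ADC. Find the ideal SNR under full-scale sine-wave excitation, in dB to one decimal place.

110.1 dB

SNR ≈ 6.02·N + 1.76 dB = 6.02·18 + 1.76 = 110.12 dB.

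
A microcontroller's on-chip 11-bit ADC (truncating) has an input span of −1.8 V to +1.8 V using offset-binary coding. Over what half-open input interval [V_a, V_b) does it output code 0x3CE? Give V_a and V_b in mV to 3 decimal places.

LSB = 3.6/2^11 = 1.758 mV.
Code 0x3CE = 974 decimal.
V_a = V_low + 974·LSB = -0.0878906 V; V_b = V_low + 975·LSB = -0.0861328 V.

[-87.891 mV, -86.133 mV)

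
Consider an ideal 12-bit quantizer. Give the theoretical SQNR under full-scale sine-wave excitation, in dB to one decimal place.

74.0 dB

SNR ≈ 6.02·N + 1.76 dB = 6.02·12 + 1.76 = 74.00 dB.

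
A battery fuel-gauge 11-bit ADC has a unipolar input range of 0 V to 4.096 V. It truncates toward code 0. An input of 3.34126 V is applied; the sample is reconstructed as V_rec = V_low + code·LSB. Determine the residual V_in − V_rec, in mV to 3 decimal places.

LSB = 4.096/2^11 = 2.000 mV.
(V_in − V_low)/LSB = (3.34126 − 0)/0.002 = 1670.6300 → code 1670 (floor).
Code 1670 maps back to 0 + 1670×0.002 V = 3.34 V.
Difference: 0.00126 V → 1.260 mV.

1.260 mV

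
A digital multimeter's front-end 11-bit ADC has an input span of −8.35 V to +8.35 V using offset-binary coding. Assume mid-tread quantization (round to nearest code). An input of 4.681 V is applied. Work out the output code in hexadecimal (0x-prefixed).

code 0x63E (decimal 1598)

Full-scale span = 16.7 V; LSB = 16.7/2^11 = 8.154 mV.
(4.681 − (−8.35)) / 0.0081543 = 1598.053 LSBs.
So the output code is 1598.
In hexadecimal (0x-prefixed): 0x63E.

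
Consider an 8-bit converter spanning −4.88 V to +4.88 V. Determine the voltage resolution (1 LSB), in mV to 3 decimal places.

38.125 mV

Full-scale span = 9.76 V.
LSB = 9.76 / 2^8 = 9.76 / 256 = 0.038125 V = 38.125 mV.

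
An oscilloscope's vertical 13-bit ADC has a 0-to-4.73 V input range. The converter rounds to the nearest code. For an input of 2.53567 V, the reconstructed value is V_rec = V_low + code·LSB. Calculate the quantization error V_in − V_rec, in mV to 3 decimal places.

Step size: 4.73 V ÷ 2^13 = 0.577 mV.
(V_in − V_low)/LSB = (2.53567 − 0)/0.000577393 = 4391.5875 → code 4392 (round).
Code 4392 maps back to 0 + 4392×0.000577393 V = 2.5359082 V.
V_in − V_rec = -0.000238203 V = -0.238 mV.

-0.238 mV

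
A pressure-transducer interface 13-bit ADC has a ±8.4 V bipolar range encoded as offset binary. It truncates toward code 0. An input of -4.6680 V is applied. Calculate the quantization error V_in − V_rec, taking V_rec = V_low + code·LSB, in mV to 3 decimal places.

One LSB is 16.8 V / 8192 = 2.051 mV.
Scaled input = 1819.7943 LSBs, so code = 1819.
Code 1819 maps back to (−8.4) + 1819×0.00205078 V = -4.6696289 V.
Error = -4.6680 − (−4.6696289) = 0.00162891 V = 1.629 mV.

1.629 mV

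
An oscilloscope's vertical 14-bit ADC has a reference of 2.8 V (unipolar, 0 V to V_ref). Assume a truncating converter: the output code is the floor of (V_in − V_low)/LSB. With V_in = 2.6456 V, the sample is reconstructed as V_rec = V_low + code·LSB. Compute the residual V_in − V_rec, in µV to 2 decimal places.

One LSB is 2.8 V / 16384 = 170.90 µV.
Scaled input = 15480.5394 LSBs, so code = 15480.
Reconstructed: 2.6455078 V.
Error = 2.6456 − 2.6455078 = 9.21875e-05 V = 92.19 µV.

92.19 µV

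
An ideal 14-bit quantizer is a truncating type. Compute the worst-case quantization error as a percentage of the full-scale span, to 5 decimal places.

Truncating → worst-case error = 1 LSB = V_FS/2^14, so 100/16384 = 0.00610352 % of full scale.

0.00610 %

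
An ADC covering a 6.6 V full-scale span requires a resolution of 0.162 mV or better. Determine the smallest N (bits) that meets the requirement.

16 bits

Number of steps required ≥ 6.6 V / 0.162 mV = 40740.74.
Need 2^N ≥ 40740.74; 2^15 = 32768, 2^16 = 65536.
Minimum N = 16.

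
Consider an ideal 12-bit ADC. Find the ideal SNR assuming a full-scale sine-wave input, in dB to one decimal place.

74.0 dB

SNR ≈ 6.02·N + 1.76 dB = 6.02·12 + 1.76 = 74.00 dB.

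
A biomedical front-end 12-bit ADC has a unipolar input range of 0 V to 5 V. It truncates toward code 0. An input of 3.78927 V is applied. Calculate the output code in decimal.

code 3104

LSB = 5 V / 4096 = 1.221 mV.
Input sits at 3104.170 steps above V_low.
Floor → code 3104.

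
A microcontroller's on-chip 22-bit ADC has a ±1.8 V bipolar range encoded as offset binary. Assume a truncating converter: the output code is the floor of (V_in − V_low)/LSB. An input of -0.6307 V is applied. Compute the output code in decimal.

With 4194304 levels over 3.6 V, one step is 0.86 µV.
Input sits at 1362333.241 steps above V_low.
So the output code is 1362333.

code 1362333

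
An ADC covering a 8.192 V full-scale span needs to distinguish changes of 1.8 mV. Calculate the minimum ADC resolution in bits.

Number of steps required ≥ 8.192 V / 1.8 mV = 4551.11.
Need 2^N ≥ 4551.11; 2^12 = 4096, 2^13 = 8192.
Minimum N = 13.

13 bits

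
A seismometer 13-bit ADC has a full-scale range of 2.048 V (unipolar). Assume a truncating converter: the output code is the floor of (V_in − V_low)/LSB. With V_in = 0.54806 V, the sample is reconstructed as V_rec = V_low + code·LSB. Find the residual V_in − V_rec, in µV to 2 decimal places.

60.00 µV

LSB = 2.048/2^13 = 250.00 µV.
Scaled input = 2192.2400 LSBs, so code = 2192.
Reconstructed: 0.548 V.
V_in − V_rec = 6e-05 V = 60.00 µV.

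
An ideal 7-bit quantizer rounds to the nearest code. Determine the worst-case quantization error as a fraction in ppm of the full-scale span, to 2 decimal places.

3906.25 ppm

Rounding → worst-case error = ½ LSB = V_FS/2^8, so 1e+06/256 = 3906.25 ppm of full scale.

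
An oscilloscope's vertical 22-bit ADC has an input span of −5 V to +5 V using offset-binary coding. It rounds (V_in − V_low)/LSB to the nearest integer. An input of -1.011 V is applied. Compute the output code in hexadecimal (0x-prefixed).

Full-scale span = 10 V; LSB = 10/2^22 = 2.38 µV.
Input sits at 1673107.866 steps above V_low.
round(1673107.866) = 1673108.
In hexadecimal (0x-prefixed): 0x198794.

code 0x198794 (decimal 1673108)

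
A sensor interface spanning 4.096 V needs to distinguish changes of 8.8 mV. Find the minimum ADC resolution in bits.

9 bits

Number of steps required ≥ 4.096 V / 8.8 mV = 465.45.
Need 2^N ≥ 465.45; 2^8 = 256, 2^9 = 512.
Minimum N = 9.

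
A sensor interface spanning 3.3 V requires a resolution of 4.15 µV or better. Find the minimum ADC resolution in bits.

Number of steps required ≥ 3.3 V / 4.15 µV = 795180.72.
Need 2^N ≥ 795180.72; 2^19 = 524288, 2^20 = 1048576.
Minimum N = 20.

20 bits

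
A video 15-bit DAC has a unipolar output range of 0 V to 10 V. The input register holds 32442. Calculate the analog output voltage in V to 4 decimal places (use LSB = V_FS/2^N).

9.9005 V

LSB = 10 V / 2^15 = 305.18 µV.
V_out = 0 + 32442 × 0.000305176 V = 9.90051 V.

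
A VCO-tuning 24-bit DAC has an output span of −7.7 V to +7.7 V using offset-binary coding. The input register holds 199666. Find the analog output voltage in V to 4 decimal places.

LSB = 15.4 V / 2^24 = 0.92 µV.
V_out = (−7.7) + 199666 × 9.17912e-07 V = -7.51672 V.

-7.5167 V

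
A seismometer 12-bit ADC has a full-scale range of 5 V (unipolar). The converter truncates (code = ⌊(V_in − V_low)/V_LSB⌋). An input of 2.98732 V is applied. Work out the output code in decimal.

LSB = 5 V / 4096 = 1.221 mV.
Input sits at 2447.213 steps above V_low.
So the output code is 2447.

code 2447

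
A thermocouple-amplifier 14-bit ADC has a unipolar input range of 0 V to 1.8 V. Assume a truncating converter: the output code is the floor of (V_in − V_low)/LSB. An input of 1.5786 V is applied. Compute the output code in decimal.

With 16384 levels over 1.8 V, one step is 109.86 µV.
(1.5786 − 0) / 0.000109863 = 14368.768 LSBs.
Floor → code 14368.

code 14368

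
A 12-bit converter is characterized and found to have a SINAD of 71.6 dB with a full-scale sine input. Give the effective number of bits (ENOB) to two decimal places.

11.60 bits

ENOB = (SINAD − 1.76) / 6.02 = (71.6 − 1.76)/6.02 = 11.601.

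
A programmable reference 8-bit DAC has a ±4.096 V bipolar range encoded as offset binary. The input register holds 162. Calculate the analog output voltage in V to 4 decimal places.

1.0880 V

LSB = 8.192 V / 2^8 = 32.000 mV.
V_out = (−4.096) + 162 × 0.032 V = 1.088 V.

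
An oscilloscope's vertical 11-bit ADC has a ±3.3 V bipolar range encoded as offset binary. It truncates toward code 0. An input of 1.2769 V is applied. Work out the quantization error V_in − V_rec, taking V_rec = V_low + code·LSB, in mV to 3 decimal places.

0.728 mV

One LSB is 6.6 V / 2048 = 3.223 mV.
Scaled input = 1420.2259 LSBs, so code = 1420.
Code 1420 maps back to (−3.3) + 1420×0.00322266 V = 1.2761719 V.
Error = 1.2769 − 1.2761719 = 0.000728125 V = 0.728 mV.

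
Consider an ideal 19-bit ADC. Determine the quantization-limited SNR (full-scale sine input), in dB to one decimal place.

116.1 dB

SNR ≈ 6.02·N + 1.76 dB = 6.02·19 + 1.76 = 116.14 dB.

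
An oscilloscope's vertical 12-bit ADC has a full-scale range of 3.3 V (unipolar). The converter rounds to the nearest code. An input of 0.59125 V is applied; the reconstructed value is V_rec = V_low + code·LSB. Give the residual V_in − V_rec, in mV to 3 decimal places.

One LSB is 3.3 V / 4096 = 0.806 mV.
(0.59125 − 0)/0.000805664 = 733.8667; round gives code 734.
V_rec = 0 + 734·0.000805664 = 0.59135742 V.
Difference: -0.000107422 V → -0.107 mV.

-0.107 mV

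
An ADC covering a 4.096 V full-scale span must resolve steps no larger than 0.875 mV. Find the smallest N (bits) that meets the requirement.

13 bits

Number of steps required ≥ 4.096 V / 0.875 mV = 4681.14.
Need 2^N ≥ 4681.14; 2^12 = 4096, 2^13 = 8192.
Minimum N = 13.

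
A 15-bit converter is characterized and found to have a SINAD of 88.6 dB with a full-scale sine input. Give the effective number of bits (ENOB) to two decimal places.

14.43 bits

ENOB = (SINAD − 1.76) / 6.02 = (88.6 − 1.76)/6.02 = 14.425.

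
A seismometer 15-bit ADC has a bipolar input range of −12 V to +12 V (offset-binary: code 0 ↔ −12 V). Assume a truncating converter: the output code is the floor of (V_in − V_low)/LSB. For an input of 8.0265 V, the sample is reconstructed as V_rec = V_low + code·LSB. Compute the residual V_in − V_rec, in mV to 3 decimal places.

0.621 mV

LSB = 24/2^15 = 0.732 mV.
(8.0265 − (−12))/0.000732422 = 27342.8480; ⌊·⌋ gives code 27342.
Code 27342 maps back to (−12) + 27342×0.000732422 V = 8.0258789 V.
Error = 8.0265 − 8.0258789 = 0.000621094 V = 0.621 mV.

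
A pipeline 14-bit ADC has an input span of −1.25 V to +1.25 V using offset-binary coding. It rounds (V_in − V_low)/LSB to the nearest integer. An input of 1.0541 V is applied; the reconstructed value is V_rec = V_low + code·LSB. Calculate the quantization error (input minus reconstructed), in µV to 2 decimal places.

22.85 µV

LSB = 2.5/2^14 = 152.59 µV.
Scaled input = 15100.1498 LSBs, so code = 15100.
Code 15100 maps back to (−1.25) + 15100×0.000152588 V = 1.0540771 V.
Error = 1.0541 − 1.0540771 = 2.28516e-05 V = 22.85 µV.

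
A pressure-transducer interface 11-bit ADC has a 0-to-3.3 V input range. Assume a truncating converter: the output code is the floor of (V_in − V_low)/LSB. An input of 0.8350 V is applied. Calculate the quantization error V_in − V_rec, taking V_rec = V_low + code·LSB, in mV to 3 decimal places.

0.332 mV

Step size: 3.3 V ÷ 2^11 = 1.611 mV.
(0.8350 − 0)/0.00161133 = 518.2061; ⌊·⌋ gives code 518.
Reconstructed: 0.83466797 V.
Difference: 0.000332031 V → 0.332 mV.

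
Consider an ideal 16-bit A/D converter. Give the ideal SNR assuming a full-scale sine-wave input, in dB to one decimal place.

98.1 dB

SNR ≈ 6.02·N + 1.76 dB = 6.02·16 + 1.76 = 98.08 dB.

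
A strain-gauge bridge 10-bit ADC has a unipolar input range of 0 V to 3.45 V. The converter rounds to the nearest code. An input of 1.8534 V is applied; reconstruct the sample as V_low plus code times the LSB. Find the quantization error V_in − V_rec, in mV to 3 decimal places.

0.373 mV

Step size: 3.45 V ÷ 2^10 = 3.369 mV.
(1.8534 − 0)/0.00336914 = 550.1106; round gives code 550.
V_rec = 0 + 550·0.00336914 = 1.8530273 V.
V_in − V_rec = 0.000372656 V = 0.373 mV.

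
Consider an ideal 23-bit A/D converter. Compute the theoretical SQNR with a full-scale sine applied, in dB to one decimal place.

140.2 dB

SNR ≈ 6.02·N + 1.76 dB = 6.02·23 + 1.76 = 140.22 dB.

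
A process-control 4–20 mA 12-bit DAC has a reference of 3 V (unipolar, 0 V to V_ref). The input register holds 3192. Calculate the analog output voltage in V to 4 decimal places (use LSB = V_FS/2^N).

LSB = 3 V / 2^12 = 0.732 mV.
V_out = 0 + 3192 × 0.000732422 V = 2.33789 V.

2.3379 V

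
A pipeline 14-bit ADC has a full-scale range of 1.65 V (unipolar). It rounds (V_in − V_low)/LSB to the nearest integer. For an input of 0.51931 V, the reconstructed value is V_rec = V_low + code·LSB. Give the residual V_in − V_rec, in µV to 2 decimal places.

Step size: 1.65 V ÷ 2^14 = 100.71 µV.
Scaled input = 5156.5909 LSBs, so code = 5157.
Code 5157 maps back to 0 + 5157×0.000100708 V = 0.5193512 V.
Difference: -4.11963e-05 V → -41.20 µV.

-41.20 µV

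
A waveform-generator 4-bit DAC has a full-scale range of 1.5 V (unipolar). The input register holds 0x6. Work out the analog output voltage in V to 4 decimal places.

0.5625 V

LSB = 1.5 V / 2^4 = 93.750 mV.
Code 0x6 = 6 decimal.
V_out = 0 + 6 × 0.09375 V = 0.5625 V.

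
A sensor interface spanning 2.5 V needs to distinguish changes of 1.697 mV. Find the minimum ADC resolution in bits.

Number of steps required ≥ 2.5 V / 1.697 mV = 1473.19.
Need 2^N ≥ 1473.19; 2^10 = 1024, 2^11 = 2048.
Minimum N = 11.

11 bits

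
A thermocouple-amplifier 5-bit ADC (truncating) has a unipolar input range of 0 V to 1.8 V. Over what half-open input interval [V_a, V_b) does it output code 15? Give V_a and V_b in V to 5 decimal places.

[0.84375 V, 0.90000 V)

LSB = 1.8/2^5 = 56.250 mV.
V_a = V_low + 15·LSB = 0.84375 V; V_b = V_low + 16·LSB = 0.9 V.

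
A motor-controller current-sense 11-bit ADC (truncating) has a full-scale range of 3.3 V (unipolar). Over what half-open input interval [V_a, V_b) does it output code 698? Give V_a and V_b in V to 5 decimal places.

LSB = 3.3/2^11 = 1.611 mV.
V_a = V_low + 698·LSB = 1.12471 V; V_b = V_low + 699·LSB = 1.12632 V.

[1.12471 V, 1.12632 V)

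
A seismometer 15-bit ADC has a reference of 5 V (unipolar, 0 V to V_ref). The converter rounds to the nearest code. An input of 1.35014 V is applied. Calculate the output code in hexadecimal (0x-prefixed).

code 0x2290 (decimal 8848)

With 32768 levels over 5 V, one step is 152.59 µV.
Input sits at 8848.278 steps above V_low.
Round → code 8848.
In hexadecimal (0x-prefixed): 0x2290.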